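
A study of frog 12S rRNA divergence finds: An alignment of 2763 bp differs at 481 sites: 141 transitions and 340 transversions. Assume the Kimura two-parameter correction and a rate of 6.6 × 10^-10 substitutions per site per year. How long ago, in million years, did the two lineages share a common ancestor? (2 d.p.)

P = 141/2763 ≈ 0.051031 and Q = 340/2763 ≈ 0.123055.
Under the Kimura two-parameter model, d = −½ ln(1 − 2P − Q) − ¼ ln(1 − 2Q).
1 − 2P − Q = 0.774883, giving −½ ln(0.774883) = 0.127522.
1 − 2Q = 0.75389, giving −¼ ln(0.75389) = 0.070627.
d = 0.127522 + 0.070627 = 0.198149.
Under a molecular clock d = 2μt, so t = d/(2μ) = 0.198149 / (2 × 6.6 × 10^-10) = 150.11 million years.

150.11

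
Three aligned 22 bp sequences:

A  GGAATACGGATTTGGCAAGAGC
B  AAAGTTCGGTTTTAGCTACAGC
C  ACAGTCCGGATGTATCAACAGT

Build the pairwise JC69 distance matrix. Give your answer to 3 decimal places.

d(A,B) = 0.497, d(A,C) = 0.591, d(B,C) = 0.414

A–B: 8/22 sites differ → p ≈ 0.363636, d = −0.75 ln(1 − 0.484848) = 0.497470 ≈ 0.497.
A–C: 9/22 sites differ → p ≈ 0.409091, d = −0.75 ln(1 − 0.545455) = 0.591344 ≈ 0.591.
B–C: 7/22 sites differ → p ≈ 0.318182, d = −0.75 ln(1 − 0.424243) = 0.414052 ≈ 0.414.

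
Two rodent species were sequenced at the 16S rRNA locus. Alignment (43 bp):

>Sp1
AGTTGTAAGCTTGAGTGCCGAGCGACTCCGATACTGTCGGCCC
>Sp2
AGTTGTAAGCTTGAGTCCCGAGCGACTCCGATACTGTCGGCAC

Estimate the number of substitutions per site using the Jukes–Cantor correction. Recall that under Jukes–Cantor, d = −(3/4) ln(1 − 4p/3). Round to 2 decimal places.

0.05

The sequences differ at 2 of 43 sites (17, 42), so p = 2/43 ≈ 0.046512.
d = −(3/4) ln(1 − 4p/3) = −0.75 ln(1 − 0.062016) = −0.75 ln(0.937984)
  = −0.75 × (-0.064022) = 0.048017 substitutions/site.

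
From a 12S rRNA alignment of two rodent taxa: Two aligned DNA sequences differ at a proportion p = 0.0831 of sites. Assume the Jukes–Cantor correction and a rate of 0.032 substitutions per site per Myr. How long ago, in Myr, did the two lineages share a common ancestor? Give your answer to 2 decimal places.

d = −(3/4) ln(1 − 4p/3) = −0.75 ln(1 − 0.1108) = −0.75 ln(0.8892)
  = −0.75 × (-0.117433) = 0.088075 substitutions/site.
Under a molecular clock d = 2μt, so t = d/(2μ) = 0.088075 / (2 × 0.032) = 1.38 Myr.

1.38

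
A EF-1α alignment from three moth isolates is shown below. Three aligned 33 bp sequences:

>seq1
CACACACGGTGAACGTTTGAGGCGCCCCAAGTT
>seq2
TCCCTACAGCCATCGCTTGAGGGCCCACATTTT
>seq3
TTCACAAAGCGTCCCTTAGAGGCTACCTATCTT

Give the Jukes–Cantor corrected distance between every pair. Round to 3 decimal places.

d(seq1,seq2) = 0.625, d(seq1,seq3) = 0.625, d(seq2,seq3) = 0.780

seq1–seq2: 14/33 sites differ → p ≈ 0.424242, d = −0.75 ln(1 − 0.565656) = 0.625439 ≈ 0.625.
seq1–seq3: 14/33 sites differ → p ≈ 0.424242, d = −0.75 ln(1 − 0.565656) = 0.625439 ≈ 0.625.
seq2–seq3: 16/33 sites differ → p ≈ 0.484848, d = −0.75 ln(1 − 0.646464) = 0.779827 ≈ 0.780.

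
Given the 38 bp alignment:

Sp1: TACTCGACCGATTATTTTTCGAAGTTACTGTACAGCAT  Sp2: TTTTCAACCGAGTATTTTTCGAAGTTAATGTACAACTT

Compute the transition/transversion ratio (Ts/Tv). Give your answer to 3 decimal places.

Transitions are A↔G and C↔T; transversions are all other mismatches.
Transitions: 3. Transversions: 4.
R = 3/4 = 0.750.

0.750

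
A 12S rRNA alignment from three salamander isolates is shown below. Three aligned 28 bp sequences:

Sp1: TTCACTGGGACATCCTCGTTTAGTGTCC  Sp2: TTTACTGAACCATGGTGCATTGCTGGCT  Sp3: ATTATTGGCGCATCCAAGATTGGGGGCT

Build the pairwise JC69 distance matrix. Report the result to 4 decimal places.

Sp1–Sp2: 13/28 sites differ → p ≈ 0.464286, d = −0.75 ln(1 − 0.619048) = 0.723811 ≈ 0.7238.
Sp1–Sp3: 12/28 sites differ → p ≈ 0.428571, d = −0.75 ln(1 − 0.571428) = 0.635472 ≈ 0.6355.
Sp2–Sp3: 12/28 sites differ → p ≈ 0.428571, d = −0.75 ln(1 − 0.571428) = 0.635472 ≈ 0.6355.

d(Sp1,Sp2) = 0.7238, d(Sp1,Sp3) = 0.6355, d(Sp2,Sp3) = 0.6355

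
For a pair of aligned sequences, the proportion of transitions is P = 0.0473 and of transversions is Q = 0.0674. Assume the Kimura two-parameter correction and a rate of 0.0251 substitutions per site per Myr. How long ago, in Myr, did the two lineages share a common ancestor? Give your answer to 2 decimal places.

Under the Kimura two-parameter model, d = −½ ln(1 − 2P − Q) − ¼ ln(1 − 2Q).
1 − 2P − Q = 0.838, giving −½ ln(0.838) = 0.088369.
1 − 2Q = 0.8652, giving −¼ ln(0.8652) = 0.036199.
d = 0.088369 + 0.036199 = 0.124568.
Under a molecular clock d = 2μt, so t = d/(2μ) = 0.124568 / (2 × 0.0251) = 2.48 Myr.

2.48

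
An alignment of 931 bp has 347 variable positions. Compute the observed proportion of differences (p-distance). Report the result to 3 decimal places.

0.373

p = 347/931 = 0.372717… ≈ 0.373 (to 3 d.p.).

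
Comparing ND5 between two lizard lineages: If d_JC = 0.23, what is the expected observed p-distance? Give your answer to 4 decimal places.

0.1981

p = (3/4)(1 − e^(−4d/3)) = 0.75 × (1 − e^(-0.306667)) = 0.75 × (1 − 0.735896) = 0.198078.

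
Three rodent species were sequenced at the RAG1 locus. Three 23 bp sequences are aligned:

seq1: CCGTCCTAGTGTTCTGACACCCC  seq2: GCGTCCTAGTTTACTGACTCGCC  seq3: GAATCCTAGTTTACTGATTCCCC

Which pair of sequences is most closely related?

seq1–seq2: 5/23 differ, p = 0.217, d = 0.257.
seq1–seq3: 7/23 differ, p = 0.304, d = 0.390.
seq2–seq3: 4/23 differ, p = 0.174, d = 0.198.
The smallest distance is between seq2 and seq3.

seq2 and seq3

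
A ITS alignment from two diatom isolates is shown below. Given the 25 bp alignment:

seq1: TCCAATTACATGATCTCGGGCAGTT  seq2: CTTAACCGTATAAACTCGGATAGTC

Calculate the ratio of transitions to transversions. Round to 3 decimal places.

Transitions are A↔G and C↔T; transversions are all other mismatches.
Transitions: 11. Transversions: 1.
R = 11/1 = 11.000.

11.000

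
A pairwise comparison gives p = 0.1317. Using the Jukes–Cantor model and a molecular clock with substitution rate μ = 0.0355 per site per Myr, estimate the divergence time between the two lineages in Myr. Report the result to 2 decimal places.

d = −(3/4) ln(1 − 4p/3) = −0.75 ln(1 − 0.1756) = −0.75 ln(0.8244)
  = −0.75 × (-0.193099) = 0.144824 substitutions/site.
Under a molecular clock d = 2μt, so t = d/(2μ) = 0.144824 / (2 × 0.0355) = 2.04 Myr.

2.04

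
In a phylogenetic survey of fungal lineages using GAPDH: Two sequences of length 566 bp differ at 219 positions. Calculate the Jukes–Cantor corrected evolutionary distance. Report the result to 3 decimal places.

0.544

p = 219/566 ≈ 0.386926.
d = −(3/4) ln(1 − 4p/3) = −0.75 ln(1 − 0.515901) = −0.75 ln(0.484099)
  = −0.75 × (-0.725466) = 0.544100 substitutions/site.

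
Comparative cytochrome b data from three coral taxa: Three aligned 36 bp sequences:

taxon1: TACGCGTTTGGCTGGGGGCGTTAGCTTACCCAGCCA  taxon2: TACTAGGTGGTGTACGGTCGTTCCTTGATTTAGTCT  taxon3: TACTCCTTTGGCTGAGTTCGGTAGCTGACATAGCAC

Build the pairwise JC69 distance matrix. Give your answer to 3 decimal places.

d(taxon1,taxon2) = 0.824, d(taxon1,taxon3) = 0.392, d(taxon2,taxon3) = 0.824

taxon1–taxon2: 18/36 sites differ → p = 0.5, d = −0.75 ln(1 − 0.666667) = 0.823960 ≈ 0.824.
taxon1–taxon3: 11/36 sites differ → p ≈ 0.305556, d = −0.75 ln(1 − 0.407408) = 0.392437 ≈ 0.392.
taxon2–taxon3: 18/36 sites differ → p = 0.5, d = −0.75 ln(1 − 0.666667) = 0.823960 ≈ 0.824.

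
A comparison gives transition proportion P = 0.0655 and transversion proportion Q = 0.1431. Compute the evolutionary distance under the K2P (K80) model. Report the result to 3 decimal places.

0.244

Under the Kimura two-parameter model, d = −½ ln(1 − 2P − Q) − ¼ ln(1 − 2Q).
1 − 2P − Q = 0.7259, giving −½ ln(0.7259) = 0.160172.
1 − 2Q = 0.7138, giving −¼ ln(0.7138) = 0.084288.
d = 0.160172 + 0.084288 = 0.244460.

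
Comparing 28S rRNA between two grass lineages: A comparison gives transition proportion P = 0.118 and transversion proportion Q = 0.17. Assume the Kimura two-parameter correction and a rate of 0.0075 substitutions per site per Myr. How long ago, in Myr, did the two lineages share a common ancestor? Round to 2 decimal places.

24.29

Under the Kimura two-parameter model, d = −½ ln(1 − 2P − Q) − ¼ ln(1 − 2Q).
1 − 2P − Q = 0.594, giving −½ ln(0.594) = 0.260438.
1 − 2Q = 0.66, giving −¼ ln(0.66) = 0.103879.
d = 0.260438 + 0.103879 = 0.364317.
Under a molecular clock d = 2μt, so t = d/(2μ) = 0.364317 / (2 × 0.0075) = 24.29 Myr.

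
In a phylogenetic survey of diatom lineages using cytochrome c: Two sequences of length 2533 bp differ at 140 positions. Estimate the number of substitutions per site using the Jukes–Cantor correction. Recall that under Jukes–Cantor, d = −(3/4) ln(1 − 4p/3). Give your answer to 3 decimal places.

0.057

p = 140/2533 ≈ 0.05527.
d = −(3/4) ln(1 − 4p/3) = −0.75 ln(1 − 0.073693) = −0.75 ln(0.926307)
  = −0.75 × (-0.076550) = 0.057413 substitutions/site.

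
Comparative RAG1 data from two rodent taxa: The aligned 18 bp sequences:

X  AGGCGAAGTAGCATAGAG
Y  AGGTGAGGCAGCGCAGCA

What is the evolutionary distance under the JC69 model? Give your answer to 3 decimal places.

0.548

The sequences differ at 7 of 18 sites (4, 7, 9, 13, 14, 17, 18), so p = 7/18 ≈ 0.388889.
d = −(3/4) ln(1 − 4p/3) = −0.75 ln(1 − 0.518519) = −0.75 ln(0.481481)
  = −0.75 × (-0.730889) = 0.548167 substitutions/site.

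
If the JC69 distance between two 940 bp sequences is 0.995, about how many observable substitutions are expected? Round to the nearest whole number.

518

Invert JC69: p = (3/4)(1 − e^(−4d/3)) = 0.75 × (1 − e^(-1.326667)) = 0.75 × (1 − 0.265360) = 0.550980.
Expected differing sites = pL ≈ 0.550980 × 940 = 517.9212 ≈ 518.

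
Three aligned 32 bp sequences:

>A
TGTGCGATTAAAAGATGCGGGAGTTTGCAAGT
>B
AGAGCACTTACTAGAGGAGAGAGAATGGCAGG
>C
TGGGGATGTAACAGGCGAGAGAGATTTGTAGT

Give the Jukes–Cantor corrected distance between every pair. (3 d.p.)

A–B: 14/32 sites differ → p = 0.4375, d = −0.75 ln(1 − 0.583333) = 0.656601 ≈ 0.657.
A–C: 14/32 sites differ → p = 0.4375, d = −0.75 ln(1 − 0.583333) = 0.656601 ≈ 0.657.
B–C: 13/32 sites differ → p = 0.40625, d = −0.75 ln(1 − 0.541667) = 0.585119 ≈ 0.585.

d(A,B) = 0.657, d(A,C) = 0.657, d(B,C) = 0.585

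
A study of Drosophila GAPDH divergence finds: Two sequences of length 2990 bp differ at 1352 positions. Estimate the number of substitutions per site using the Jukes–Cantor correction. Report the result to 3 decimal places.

p = 1352/2990 ≈ 0.452174.
d = −(3/4) ln(1 − 4p/3) = −0.75 ln(1 − 0.602899) = −0.75 ln(0.397101)
  = −0.75 × (-0.923565) = 0.692674 substitutions/site.

0.693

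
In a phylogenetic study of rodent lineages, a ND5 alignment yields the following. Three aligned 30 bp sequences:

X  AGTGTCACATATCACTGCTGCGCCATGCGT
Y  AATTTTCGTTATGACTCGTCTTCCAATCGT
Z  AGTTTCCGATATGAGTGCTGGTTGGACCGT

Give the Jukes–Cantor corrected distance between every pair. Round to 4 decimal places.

d(X,Y) = 0.7301, d(X,Z) = 0.5716, d(Y,Z) = 0.5716

X–Y: 14/30 sites differ → p ≈ 0.466667, d = −0.75 ln(1 − 0.622223) = 0.730088 ≈ 0.7301.
X–Z: 12/30 sites differ → p = 0.4, d = −0.75 ln(1 − 0.533333) = 0.571605 ≈ 0.5716.
Y–Z: 12/30 sites differ → p = 0.4, d = −0.75 ln(1 − 0.533333) = 0.571605 ≈ 0.5716.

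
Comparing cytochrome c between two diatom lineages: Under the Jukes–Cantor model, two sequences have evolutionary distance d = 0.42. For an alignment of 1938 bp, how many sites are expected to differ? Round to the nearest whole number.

623

Invert JC69: p = (3/4)(1 − e^(−4d/3)) = 0.75 × (1 − e^(-0.56)) = 0.75 × (1 − 0.571209) = 0.321593.
Expected differing sites = pL ≈ 0.321593 × 1938 = 623.247234 ≈ 623.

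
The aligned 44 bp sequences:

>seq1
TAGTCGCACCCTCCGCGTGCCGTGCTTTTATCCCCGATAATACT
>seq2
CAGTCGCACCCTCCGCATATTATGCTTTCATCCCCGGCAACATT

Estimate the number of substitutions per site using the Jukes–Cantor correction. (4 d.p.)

0.3041

The sequences differ at 11 of 44 sites, so p = 11/44 = 0.25.
d = −(3/4) ln(1 − 4p/3) = −0.75 ln(1 − 0.333333) = −0.75 ln(0.666667)
  = −0.75 × (-0.405465) = 0.304099 substitutions/site.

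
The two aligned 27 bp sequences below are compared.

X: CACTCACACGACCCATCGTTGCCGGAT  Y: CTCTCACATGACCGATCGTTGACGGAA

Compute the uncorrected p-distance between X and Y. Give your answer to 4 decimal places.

The sequences differ at 5 of 27 positions (sites 2, 9, 14, 22, 27).
p = 5/27 = 0.185185… ≈ 0.1852 (to 4 d.p.).

0.1852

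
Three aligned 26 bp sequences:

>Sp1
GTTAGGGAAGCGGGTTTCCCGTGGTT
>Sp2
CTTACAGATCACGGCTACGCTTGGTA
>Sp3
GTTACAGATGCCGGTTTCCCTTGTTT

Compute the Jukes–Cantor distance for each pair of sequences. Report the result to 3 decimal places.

Sp1–Sp2: 12/26 sites differ → p ≈ 0.461538, d = −0.75 ln(1 − 0.615384) = 0.716632 ≈ 0.717.
Sp1–Sp3: 6/26 sites differ → p ≈ 0.230769, d = −0.75 ln(1 − 0.307692) = 0.275793 ≈ 0.276.
Sp2–Sp3: 8/26 sites differ → p ≈ 0.307692, d = −0.75 ln(1 − 0.410256) = 0.396050 ≈ 0.396.

d(Sp1,Sp2) = 0.717, d(Sp1,Sp3) = 0.276, d(Sp2,Sp3) = 0.396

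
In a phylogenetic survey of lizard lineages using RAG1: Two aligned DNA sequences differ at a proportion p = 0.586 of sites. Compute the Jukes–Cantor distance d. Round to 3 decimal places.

d = −(3/4) ln(1 − 4p/3) = −0.75 ln(1 − 0.781333) = −0.75 ln(0.218667)
  = −0.75 × (-1.520205) = 1.140154 substitutions/site.

1.140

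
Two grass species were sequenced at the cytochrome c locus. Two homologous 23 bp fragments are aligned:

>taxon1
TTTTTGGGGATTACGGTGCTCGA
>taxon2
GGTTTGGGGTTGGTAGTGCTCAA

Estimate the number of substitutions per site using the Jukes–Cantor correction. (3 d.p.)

The sequences differ at 8 of 23 sites (1, 2, 10, 12, 13, 14, 15, 22), so p = 8/23 ≈ 0.347826.
d = −(3/4) ln(1 − 4p/3) = −0.75 ln(1 − 0.463768) = −0.75 ln(0.536232)
  = −0.75 × (-0.623188) = 0.467391 substitutions/site.

0.467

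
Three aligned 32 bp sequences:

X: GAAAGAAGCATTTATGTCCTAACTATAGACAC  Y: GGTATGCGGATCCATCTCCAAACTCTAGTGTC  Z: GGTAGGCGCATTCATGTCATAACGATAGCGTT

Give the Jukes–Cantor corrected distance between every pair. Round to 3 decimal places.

X–Y: 14/32 sites differ → p = 0.4375, d = −0.75 ln(1 − 0.583333) = 0.656601 ≈ 0.657.
X–Z: 11/32 sites differ → p = 0.34375, d = −0.75 ln(1 − 0.458333) = 0.459828 ≈ 0.460.
Y–Z: 10/32 sites differ → p = 0.3125, d = −0.75 ln(1 − 0.416667) = 0.404248 ≈ 0.404.

d(X,Y) = 0.657, d(X,Z) = 0.460, d(Y,Z) = 0.404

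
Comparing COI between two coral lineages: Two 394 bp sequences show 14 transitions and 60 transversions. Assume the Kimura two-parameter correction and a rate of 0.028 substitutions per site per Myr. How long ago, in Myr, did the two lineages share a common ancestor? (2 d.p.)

P = 14/394 ≈ 0.035533 and Q = 60/394 ≈ 0.152284.
Under the Kimura two-parameter model, d = −½ ln(1 − 2P − Q) − ¼ ln(1 − 2Q).
1 − 2P − Q = 0.77665, giving −½ ln(0.77665) = 0.126383.
1 − 2Q = 0.695432, giving −¼ ln(0.695432) = 0.090806.
d = 0.126383 + 0.090806 = 0.217189.
Under a molecular clock d = 2μt, so t = d/(2μ) = 0.217189 / (2 × 0.028) = 3.88 Myr.

3.88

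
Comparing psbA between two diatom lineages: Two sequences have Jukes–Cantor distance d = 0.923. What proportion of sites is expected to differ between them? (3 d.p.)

p = (3/4)(1 − e^(−4d/3)) = 0.75 × (1 − e^(-1.230667)) = 0.75 × (1 − 0.292098) = 0.530927.

0.531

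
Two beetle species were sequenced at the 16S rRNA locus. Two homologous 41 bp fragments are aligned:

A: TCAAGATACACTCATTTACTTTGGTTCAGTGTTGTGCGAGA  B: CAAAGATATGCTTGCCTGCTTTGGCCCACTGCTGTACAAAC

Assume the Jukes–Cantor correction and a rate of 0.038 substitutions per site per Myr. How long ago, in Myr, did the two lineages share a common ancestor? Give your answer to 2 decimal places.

7.94

The sequences differ at 17 of 41 sites, so p = 17/41 ≈ 0.414634.
d = −(3/4) ln(1 − 4p/3) = −0.75 ln(1 − 0.552845) = −0.75 ln(0.447155)
  = −0.75 × (-0.804850) = 0.603638 substitutions/site.
Under a molecular clock d = 2μt, so t = d/(2μ) = 0.603638 / (2 × 0.038) = 7.94 Myr.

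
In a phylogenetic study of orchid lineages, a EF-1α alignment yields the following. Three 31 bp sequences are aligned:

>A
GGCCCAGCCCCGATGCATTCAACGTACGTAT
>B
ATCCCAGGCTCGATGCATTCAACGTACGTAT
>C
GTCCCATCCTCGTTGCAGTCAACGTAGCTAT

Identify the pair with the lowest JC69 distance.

A–B: 4/31 differ, p = 0.129, d = 0.142.
A–C: 7/31 differ, p = 0.226, d = 0.269.
B–C: 7/31 differ, p = 0.226, d = 0.269.
The smallest distance is between A and B.

A and B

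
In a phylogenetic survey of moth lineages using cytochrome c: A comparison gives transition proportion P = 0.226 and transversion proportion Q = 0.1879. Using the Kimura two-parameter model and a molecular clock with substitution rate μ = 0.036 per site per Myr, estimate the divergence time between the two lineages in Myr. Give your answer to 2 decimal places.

Under the Kimura two-parameter model, d = −½ ln(1 − 2P − Q) − ¼ ln(1 − 2Q).
1 − 2P − Q = 0.3601, giving −½ ln(0.3601) = 0.510687.
1 − 2Q = 0.6242, giving −¼ ln(0.6242) = 0.117821.
d = 0.510687 + 0.117821 = 0.628508.
Under a molecular clock d = 2μt, so t = d/(2μ) = 0.628508 / (2 × 0.036) = 8.73 Myr.

8.73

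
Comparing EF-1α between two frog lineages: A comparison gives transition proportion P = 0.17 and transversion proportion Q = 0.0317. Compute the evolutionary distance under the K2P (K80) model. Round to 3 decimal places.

Under the Kimura two-parameter model, d = −½ ln(1 − 2P − Q) − ¼ ln(1 − 2Q).
1 − 2P − Q = 0.6283, giving −½ ln(0.6283) = 0.232369.
1 − 2Q = 0.9366, giving −¼ ln(0.9366) = 0.016375.
d = 0.232369 + 0.016375 = 0.248744.

0.249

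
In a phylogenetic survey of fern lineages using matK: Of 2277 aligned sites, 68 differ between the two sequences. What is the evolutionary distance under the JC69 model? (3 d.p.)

p = 68/2277 ≈ 0.029864.
d = −(3/4) ln(1 − 4p/3) = −0.75 ln(1 − 0.039819) = −0.75 ln(0.960181)
  = −0.75 × (-0.040633) = 0.030475 substitutions/site.

0.030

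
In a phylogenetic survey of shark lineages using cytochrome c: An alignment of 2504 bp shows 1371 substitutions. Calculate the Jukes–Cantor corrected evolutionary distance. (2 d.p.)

p = 1371/2504 ≈ 0.547524.
d = −(3/4) ln(1 − 4p/3) = −0.75 ln(1 − 0.730032) = −0.75 ln(0.269968)
  = −0.75 × (-1.309452) = 0.982089 substitutions/site.

0.98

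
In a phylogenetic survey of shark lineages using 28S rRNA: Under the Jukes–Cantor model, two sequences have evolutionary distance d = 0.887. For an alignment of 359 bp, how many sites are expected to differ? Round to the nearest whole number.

187

Invert JC69: p = (3/4)(1 − e^(−4d/3)) = 0.75 × (1 − e^(-1.182667)) = 0.75 × (1 − 0.306460) = 0.520155.
Expected differing sites = pL ≈ 0.520155 × 359 = 186.735645 ≈ 187.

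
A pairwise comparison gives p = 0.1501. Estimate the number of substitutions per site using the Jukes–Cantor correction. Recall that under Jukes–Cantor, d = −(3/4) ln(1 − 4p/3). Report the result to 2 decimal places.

d = −(3/4) ln(1 − 4p/3) = −0.75 ln(1 − 0.200133) = −0.75 ln(0.799867)
  = −0.75 × (-0.223310) = 0.167483 substitutions/site.

0.17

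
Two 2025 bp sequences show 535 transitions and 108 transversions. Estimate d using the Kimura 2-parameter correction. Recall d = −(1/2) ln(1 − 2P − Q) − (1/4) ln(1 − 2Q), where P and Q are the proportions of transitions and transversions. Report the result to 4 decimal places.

0.4640

P = 535/2025 ≈ 0.264198 and Q = 108/2025 ≈ 0.053333.
Under the Kimura two-parameter model, d = −½ ln(1 − 2P − Q) − ¼ ln(1 − 2Q).
1 − 2P − Q = 0.418271, giving −½ ln(0.418271) = 0.435813.
1 − 2Q = 0.893334, giving −¼ ln(0.893334) = 0.028199.
d = 0.435813 + 0.028199 = 0.464012.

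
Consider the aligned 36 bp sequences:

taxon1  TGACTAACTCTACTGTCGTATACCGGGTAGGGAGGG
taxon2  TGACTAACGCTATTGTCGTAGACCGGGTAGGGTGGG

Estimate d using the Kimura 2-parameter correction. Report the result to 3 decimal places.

0.120

Of 36 sites, 1 differences are transitions and 3 are transversions, so P = 1/36 ≈ 0.027778 and Q = 3/36 ≈ 0.083333.
Under the Kimura two-parameter model, d = −½ ln(1 − 2P − Q) − ¼ ln(1 − 2Q).
1 − 2P − Q = 0.861111, giving −½ ln(0.861111) = 0.074766.
1 − 2Q = 0.833334, giving −¼ ln(0.833334) = 0.045580.
d = 0.074766 + 0.045580 = 0.120346.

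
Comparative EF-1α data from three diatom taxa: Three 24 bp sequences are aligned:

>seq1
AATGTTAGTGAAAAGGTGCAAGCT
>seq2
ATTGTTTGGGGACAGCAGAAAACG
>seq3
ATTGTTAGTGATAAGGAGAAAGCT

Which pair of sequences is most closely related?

seq1–seq2: 10/24 differ, p = 0.417, d = 0.608.
seq1–seq3: 4/24 differ, p = 0.167, d = 0.188.
seq2–seq3: 8/24 differ, p = 0.333, d = 0.441.
The smallest distance is between seq1 and seq3.

seq1 and seq3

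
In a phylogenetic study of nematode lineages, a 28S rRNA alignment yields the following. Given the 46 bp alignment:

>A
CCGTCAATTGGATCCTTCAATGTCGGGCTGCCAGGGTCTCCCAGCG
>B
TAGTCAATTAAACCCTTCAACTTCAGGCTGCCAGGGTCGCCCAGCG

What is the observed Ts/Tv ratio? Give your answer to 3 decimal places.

Transitions are A↔G and C↔T; transversions are all other mismatches.
Transitions: 6. Transversions: 3.
R = 6/3 = 2.000.

2.000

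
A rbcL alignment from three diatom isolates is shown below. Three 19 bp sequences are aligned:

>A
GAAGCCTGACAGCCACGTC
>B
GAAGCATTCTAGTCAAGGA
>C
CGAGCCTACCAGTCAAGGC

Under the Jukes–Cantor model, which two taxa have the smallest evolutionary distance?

B and C

A–B: 8/19 differ, p = 0.421, d = 0.618.
A–C: 7/19 differ, p = 0.368, d = 0.507.
B–C: 6/19 differ, p = 0.316, d = 0.410.
The smallest distance is between B and C.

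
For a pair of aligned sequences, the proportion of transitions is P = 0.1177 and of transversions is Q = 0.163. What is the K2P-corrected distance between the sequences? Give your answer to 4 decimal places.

Under the Kimura two-parameter model, d = −½ ln(1 − 2P − Q) − ¼ ln(1 − 2Q).
1 − 2P − Q = 0.6016, giving −½ ln(0.6016) = 0.254081.
1 − 2Q = 0.674, giving −¼ ln(0.674) = 0.098631.
d = 0.254081 + 0.098631 = 0.352712.

0.3527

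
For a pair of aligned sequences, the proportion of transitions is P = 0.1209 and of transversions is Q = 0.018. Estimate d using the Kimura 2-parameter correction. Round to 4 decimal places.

0.1596

Under the Kimura two-parameter model, d = −½ ln(1 − 2P − Q) − ¼ ln(1 − 2Q).
1 − 2P − Q = 0.7402, giving −½ ln(0.7402) = 0.150417.
1 − 2Q = 0.964, giving −¼ ln(0.964) = 0.009166.
d = 0.150417 + 0.009166 = 0.159583.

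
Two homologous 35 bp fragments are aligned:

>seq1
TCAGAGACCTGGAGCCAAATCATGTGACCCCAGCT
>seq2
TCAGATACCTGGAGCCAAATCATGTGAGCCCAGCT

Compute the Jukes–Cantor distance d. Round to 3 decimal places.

The sequences differ at 2 of 35 sites (6, 28), so p = 2/35 ≈ 0.057143.
d = −(3/4) ln(1 − 4p/3) = −0.75 ln(1 − 0.076191) = −0.75 ln(0.923809)
  = −0.75 × (-0.079250) = 0.059438 substitutions/site.

0.059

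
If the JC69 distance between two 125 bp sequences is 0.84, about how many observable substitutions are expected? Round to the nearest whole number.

63

Invert JC69: p = (3/4)(1 − e^(−4d/3)) = 0.75 × (1 − e^(-1.12)) = 0.75 × (1 − 0.326280) = 0.505290.
Expected differing sites = pL ≈ 0.505290 × 125 = 63.16125 ≈ 63.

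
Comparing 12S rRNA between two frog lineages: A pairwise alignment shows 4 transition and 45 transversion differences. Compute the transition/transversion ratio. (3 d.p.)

R = 4/45 = 0.088888… ≈ 0.089 (to 3 d.p.).

0.089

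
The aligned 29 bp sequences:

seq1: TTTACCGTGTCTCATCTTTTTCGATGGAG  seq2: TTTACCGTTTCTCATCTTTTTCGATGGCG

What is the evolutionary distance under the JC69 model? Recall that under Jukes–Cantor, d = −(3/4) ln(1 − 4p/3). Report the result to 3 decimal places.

The sequences differ at 2 of 29 sites (9, 28), so p = 2/29 ≈ 0.068966.
d = −(3/4) ln(1 − 4p/3) = −0.75 ln(1 − 0.091955) = −0.75 ln(0.908045)
  = −0.75 × (-0.096461) = 0.072346 substitutions/site.

0.072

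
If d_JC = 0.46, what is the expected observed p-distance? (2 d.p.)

p = (3/4)(1 − e^(−4d/3)) = 0.75 × (1 − e^(-0.613333)) = 0.75 × (1 − 0.541543) = 0.343843.

0.34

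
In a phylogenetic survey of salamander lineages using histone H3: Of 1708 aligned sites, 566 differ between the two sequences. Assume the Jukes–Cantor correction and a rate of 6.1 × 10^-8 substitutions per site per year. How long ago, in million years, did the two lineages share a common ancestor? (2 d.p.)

p = 566/1708 ≈ 0.331382.
d = −(3/4) ln(1 − 4p/3) = −0.75 ln(1 − 0.441843) = −0.75 ln(0.558157)
  = −0.75 × (-0.583115) = 0.437336 substitutions/site.
Under a molecular clock d = 2μt, so t = d/(2μ) = 0.437336 / (2 × 6.1 × 10^-8) = 3.58 million years.

3.58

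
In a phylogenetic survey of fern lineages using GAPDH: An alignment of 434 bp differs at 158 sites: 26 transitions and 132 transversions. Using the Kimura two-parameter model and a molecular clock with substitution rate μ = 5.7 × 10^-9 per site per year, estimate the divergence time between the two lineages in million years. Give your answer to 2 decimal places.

P = 26/434 ≈ 0.059908 and Q = 132/434 ≈ 0.304147.
Under the Kimura two-parameter model, d = −½ ln(1 − 2P − Q) − ¼ ln(1 − 2Q).
1 − 2P − Q = 0.576037, giving −½ ln(0.576037) = 0.275792.
1 − 2Q = 0.391706, giving −¼ ln(0.391706) = 0.234311.
d = 0.275792 + 0.234311 = 0.510103.
Under a molecular clock d = 2μt, so t = d/(2μ) = 0.510103 / (2 × 5.7 × 10^-9) = 44.75 million years.

44.75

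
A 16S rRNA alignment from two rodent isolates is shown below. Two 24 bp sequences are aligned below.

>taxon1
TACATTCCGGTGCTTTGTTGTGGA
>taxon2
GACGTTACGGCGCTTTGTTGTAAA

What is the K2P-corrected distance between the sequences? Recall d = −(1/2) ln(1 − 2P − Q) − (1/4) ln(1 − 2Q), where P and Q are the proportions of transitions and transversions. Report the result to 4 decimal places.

0.3151

Of 24 sites, 4 differences are transitions and 2 are transversions, so P = 4/24 ≈ 0.166667 and Q = 2/24 ≈ 0.083333.
Under the Kimura two-parameter model, d = −½ ln(1 − 2P − Q) − ¼ ln(1 − 2Q).
1 − 2P − Q = 0.583333, giving −½ ln(0.583333) = 0.269499.
1 − 2Q = 0.833334, giving −¼ ln(0.833334) = 0.045580.
d = 0.269499 + 0.045580 = 0.315079.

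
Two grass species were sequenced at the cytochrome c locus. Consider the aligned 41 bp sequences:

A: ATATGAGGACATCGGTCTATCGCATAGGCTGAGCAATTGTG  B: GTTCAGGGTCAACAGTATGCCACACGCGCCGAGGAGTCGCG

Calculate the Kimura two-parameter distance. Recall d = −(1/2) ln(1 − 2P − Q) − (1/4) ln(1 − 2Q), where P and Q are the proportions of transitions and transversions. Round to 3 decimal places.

0.970

Of 41 sites, 14 differences are transitions and 6 are transversions, so P = 14/41 ≈ 0.341463 and Q = 6/41 ≈ 0.146341.
Under the Kimura two-parameter model, d = −½ ln(1 − 2P − Q) − ¼ ln(1 − 2Q).
1 − 2P − Q = 0.170733, giving −½ ln(0.170733) = 0.883827.
1 − 2Q = 0.707318, giving −¼ ln(0.707318) = 0.086569.
d = 0.883827 + 0.086569 = 0.970396.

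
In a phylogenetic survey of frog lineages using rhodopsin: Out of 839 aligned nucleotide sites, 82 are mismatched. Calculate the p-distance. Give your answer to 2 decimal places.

0.10

p = 82/839 = 0.097735… ≈ 0.10 (to 2 d.p.).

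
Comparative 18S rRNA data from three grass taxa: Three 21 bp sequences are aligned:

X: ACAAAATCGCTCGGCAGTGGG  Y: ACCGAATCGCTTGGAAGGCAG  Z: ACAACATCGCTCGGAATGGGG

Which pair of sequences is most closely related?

X and Z

X–Y: 7/21 differ, p = 0.333, d = 0.441.
X–Z: 4/21 differ, p = 0.190, d = 0.220.
Y–Z: 7/21 differ, p = 0.333, d = 0.441.
The smallest distance is between X and Z.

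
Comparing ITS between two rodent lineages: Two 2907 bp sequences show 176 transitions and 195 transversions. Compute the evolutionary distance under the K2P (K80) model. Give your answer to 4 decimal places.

P = 176/2907 ≈ 0.060544 and Q = 195/2907 ≈ 0.067079.
Under the Kimura two-parameter model, d = −½ ln(1 − 2P − Q) − ¼ ln(1 − 2Q).
1 − 2P − Q = 0.811833, giving −½ ln(0.811833) = 0.104230.
1 − 2Q = 0.865842, giving −¼ ln(0.865842) = 0.036013.
d = 0.104230 + 0.036013 = 0.140243.

0.1402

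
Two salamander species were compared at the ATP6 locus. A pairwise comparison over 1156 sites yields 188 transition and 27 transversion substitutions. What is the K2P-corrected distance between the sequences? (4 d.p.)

0.2263

P = 188/1156 ≈ 0.16263 and Q = 27/1156 ≈ 0.023356.
Under the Kimura two-parameter model, d = −½ ln(1 − 2P − Q) − ¼ ln(1 − 2Q).
1 − 2P − Q = 0.651384, giving −½ ln(0.651384) = 0.214328.
1 − 2Q = 0.953288, giving −¼ ln(0.953288) = 0.011960.
d = 0.214328 + 0.011960 = 0.226288.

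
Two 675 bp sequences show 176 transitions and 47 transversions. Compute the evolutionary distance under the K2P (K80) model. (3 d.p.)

0.485

P = 176/675 ≈ 0.260741 and Q = 47/675 ≈ 0.06963.
Under the Kimura two-parameter model, d = −½ ln(1 − 2P − Q) − ¼ ln(1 − 2Q).
1 − 2P − Q = 0.408888, giving −½ ln(0.408888) = 0.447157.
1 − 2Q = 0.86074, giving −¼ ln(0.86074) = 0.037491.
d = 0.447157 + 0.037491 = 0.484648.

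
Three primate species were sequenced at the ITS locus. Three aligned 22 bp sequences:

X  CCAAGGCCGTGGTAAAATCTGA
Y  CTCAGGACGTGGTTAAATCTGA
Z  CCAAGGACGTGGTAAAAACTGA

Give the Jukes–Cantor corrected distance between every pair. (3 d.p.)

d(X,Y) = 0.208, d(X,Z) = 0.097, d(Y,Z) = 0.208

X–Y: 4/22 sites differ → p ≈ 0.181818, d = −0.75 ln(1 − 0.242424) = 0.208224 ≈ 0.208.
X–Z: 2/22 sites differ → p ≈ 0.090909, d = −0.75 ln(1 − 0.121212) = 0.096909 ≈ 0.097.
Y–Z: 4/22 sites differ → p ≈ 0.181818, d = −0.75 ln(1 − 0.242424) = 0.208224 ≈ 0.208.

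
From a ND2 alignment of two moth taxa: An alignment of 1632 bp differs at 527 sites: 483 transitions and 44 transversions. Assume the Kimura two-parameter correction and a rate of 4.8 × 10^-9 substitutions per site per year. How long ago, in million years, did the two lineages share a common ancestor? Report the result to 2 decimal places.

51.68

P = 483/1632 ≈ 0.295956 and Q = 44/1632 ≈ 0.026961.
Under the Kimura two-parameter model, d = −½ ln(1 − 2P − Q) − ¼ ln(1 − 2Q).
1 − 2P − Q = 0.381127, giving −½ ln(0.381127) = 0.482311.
1 − 2Q = 0.946078, giving −¼ ln(0.946078) = 0.013858.
d = 0.482311 + 0.013858 = 0.496169.
Under a molecular clock d = 2μt, so t = d/(2μ) = 0.496169 / (2 × 4.8 × 10^-9) = 51.68 million years.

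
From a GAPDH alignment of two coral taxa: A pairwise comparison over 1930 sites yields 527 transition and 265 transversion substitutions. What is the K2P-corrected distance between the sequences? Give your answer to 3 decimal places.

0.655

P = 527/1930 ≈ 0.273057 and Q = 265/1930 ≈ 0.137306.
Under the Kimura two-parameter model, d = −½ ln(1 − 2P − Q) − ¼ ln(1 − 2Q).
1 − 2P − Q = 0.31658, giving −½ ln(0.31658) = 0.575090.
1 − 2Q = 0.725388, giving −¼ ln(0.725388) = 0.080262.
d = 0.575090 + 0.080262 = 0.655352.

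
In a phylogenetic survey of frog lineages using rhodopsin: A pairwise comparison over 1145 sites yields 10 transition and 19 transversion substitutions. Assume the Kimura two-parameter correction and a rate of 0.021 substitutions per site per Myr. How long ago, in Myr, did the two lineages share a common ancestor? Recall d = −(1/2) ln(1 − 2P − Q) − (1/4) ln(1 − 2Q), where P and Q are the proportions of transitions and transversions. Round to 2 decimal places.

0.61

P = 10/1145 ≈ 0.008734 and Q = 19/1145 ≈ 0.016594.
Under the Kimura two-parameter model, d = −½ ln(1 − 2P − Q) − ¼ ln(1 − 2Q).
1 − 2P − Q = 0.965938, giving −½ ln(0.965938) = 0.017328.
1 − 2Q = 0.966812, giving −¼ ln(0.966812) = 0.008438.
d = 0.017328 + 0.008438 = 0.025766.
Under a molecular clock d = 2μt, so t = d/(2μ) = 0.025766 / (2 × 0.021) = 0.61 Myr.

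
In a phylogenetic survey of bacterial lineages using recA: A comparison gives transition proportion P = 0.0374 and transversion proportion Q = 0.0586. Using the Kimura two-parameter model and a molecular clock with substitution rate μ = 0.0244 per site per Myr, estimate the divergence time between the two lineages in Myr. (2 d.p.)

2.11

Under the Kimura two-parameter model, d = −½ ln(1 − 2P − Q) − ¼ ln(1 − 2Q).
1 − 2P − Q = 0.8666, giving −½ ln(0.8666) = 0.071589.
1 − 2Q = 0.8828, giving −¼ ln(0.8828) = 0.031164.
d = 0.071589 + 0.031164 = 0.102753.
Under a molecular clock d = 2μt, so t = d/(2μ) = 0.102753 / (2 × 0.0244) = 2.11 Myr.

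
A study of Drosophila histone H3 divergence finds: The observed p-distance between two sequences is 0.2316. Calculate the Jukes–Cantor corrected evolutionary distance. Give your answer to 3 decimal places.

d = −(3/4) ln(1 − 4p/3) = −0.75 ln(1 − 0.3088) = −0.75 ln(0.6912)
  = −0.75 × (-0.369326) = 0.276995 substitutions/site.

0.277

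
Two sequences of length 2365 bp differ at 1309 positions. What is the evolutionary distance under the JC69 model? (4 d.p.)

1.0045

p = 1309/2365 ≈ 0.553488.
d = −(3/4) ln(1 − 4p/3) = −0.75 ln(1 − 0.737984) = −0.75 ln(0.262016)
  = −0.75 × (-1.339350) = 1.004513 substitutions/site.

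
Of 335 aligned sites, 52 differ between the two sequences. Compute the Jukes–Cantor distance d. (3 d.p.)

p = 52/335 ≈ 0.155224.
d = −(3/4) ln(1 − 4p/3) = −0.75 ln(1 − 0.206965) = −0.75 ln(0.793035)
  = −0.75 × (-0.231888) = 0.173916 substitutions/site.

0.174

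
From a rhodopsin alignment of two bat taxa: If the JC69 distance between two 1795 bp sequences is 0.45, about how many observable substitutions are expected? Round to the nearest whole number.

Invert JC69: p = (3/4)(1 − e^(−4d/3)) = 0.75 × (1 − e^(-0.6)) = 0.75 × (1 − 0.548812) = 0.338391.
Expected differing sites = pL ≈ 0.338391 × 1795 = 607.411845 ≈ 607.

607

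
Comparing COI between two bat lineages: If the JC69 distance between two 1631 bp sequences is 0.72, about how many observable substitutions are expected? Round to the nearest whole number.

Invert JC69: p = (3/4)(1 − e^(−4d/3)) = 0.75 × (1 − e^(-0.96)) = 0.75 × (1 − 0.382893) = 0.462830.
Expected differing sites = pL ≈ 0.462830 × 1631 = 754.87573 ≈ 755.

755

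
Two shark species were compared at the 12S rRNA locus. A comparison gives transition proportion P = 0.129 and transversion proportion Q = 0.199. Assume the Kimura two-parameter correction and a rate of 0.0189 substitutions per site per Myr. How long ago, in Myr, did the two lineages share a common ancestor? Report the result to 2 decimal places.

Under the Kimura two-parameter model, d = −½ ln(1 − 2P − Q) − ¼ ln(1 − 2Q).
1 − 2P − Q = 0.543, giving −½ ln(0.543) = 0.305323.
1 − 2Q = 0.602, giving −¼ ln(0.602) = 0.126874.
d = 0.305323 + 0.126874 = 0.432197.
Under a molecular clock d = 2μt, so t = d/(2μ) = 0.432197 / (2 × 0.0189) = 11.43 Myr.

11.43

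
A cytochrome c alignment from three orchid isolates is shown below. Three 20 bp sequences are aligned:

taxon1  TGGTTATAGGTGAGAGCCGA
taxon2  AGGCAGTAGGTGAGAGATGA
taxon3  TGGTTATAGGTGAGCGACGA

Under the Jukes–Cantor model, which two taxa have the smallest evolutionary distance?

taxon1–taxon2: 6/20 differ, p = 0.300, d = 0.383.
taxon1–taxon3: 2/20 differ, p = 0.100, d = 0.107.
taxon2–taxon3: 6/20 differ, p = 0.300, d = 0.383.
The smallest distance is between taxon1 and taxon3.

taxon1 and taxon3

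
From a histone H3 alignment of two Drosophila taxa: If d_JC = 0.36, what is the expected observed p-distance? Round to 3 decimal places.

0.286

p = (3/4)(1 − e^(−4d/3)) = 0.75 × (1 − e^(-0.48)) = 0.75 × (1 − 0.618783) = 0.285913.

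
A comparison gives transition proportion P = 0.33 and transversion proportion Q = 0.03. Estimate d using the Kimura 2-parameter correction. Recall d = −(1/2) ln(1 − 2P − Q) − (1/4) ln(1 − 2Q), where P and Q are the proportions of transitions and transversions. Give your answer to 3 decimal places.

Under the Kimura two-parameter model, d = −½ ln(1 − 2P − Q) − ¼ ln(1 − 2Q).
1 − 2P − Q = 0.31, giving −½ ln(0.31) = 0.585591.
1 − 2Q = 0.94, giving −¼ ln(0.94) = 0.015469.
d = 0.585591 + 0.015469 = 0.601060.

0.601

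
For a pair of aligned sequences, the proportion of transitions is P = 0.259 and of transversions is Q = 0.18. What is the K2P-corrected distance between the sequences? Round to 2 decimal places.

0.71

Under the Kimura two-parameter model, d = −½ ln(1 − 2P − Q) − ¼ ln(1 − 2Q).
1 − 2P − Q = 0.302, giving −½ ln(0.302) = 0.598664.
1 − 2Q = 0.64, giving −¼ ln(0.64) = 0.111572.
d = 0.598664 + 0.111572 = 0.710236.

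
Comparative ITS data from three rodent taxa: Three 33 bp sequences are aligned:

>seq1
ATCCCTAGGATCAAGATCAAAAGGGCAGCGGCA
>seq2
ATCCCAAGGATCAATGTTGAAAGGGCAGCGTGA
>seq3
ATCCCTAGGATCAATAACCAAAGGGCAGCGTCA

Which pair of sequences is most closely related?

seq1–seq2: 7/33 differ, p = 0.212, d = 0.249.
seq1–seq3: 4/33 differ, p = 0.121, d = 0.132.
seq2–seq3: 6/33 differ, p = 0.182, d = 0.208.
The smallest distance is between seq1 and seq3.

seq1 and seq3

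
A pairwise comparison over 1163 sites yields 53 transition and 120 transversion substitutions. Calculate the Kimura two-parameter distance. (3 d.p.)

0.166

P = 53/1163 ≈ 0.045572 and Q = 120/1163 ≈ 0.103181.
Under the Kimura two-parameter model, d = −½ ln(1 − 2P − Q) − ¼ ln(1 − 2Q).
1 − 2P − Q = 0.805675, giving −½ ln(0.805675) = 0.108037.
1 − 2Q = 0.793638, giving −¼ ln(0.793638) = 0.057782.
d = 0.108037 + 0.057782 = 0.165819.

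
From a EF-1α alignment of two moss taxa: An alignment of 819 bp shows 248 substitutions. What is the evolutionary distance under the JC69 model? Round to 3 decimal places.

p = 248/819 ≈ 0.302808.
d = −(3/4) ln(1 − 4p/3) = −0.75 ln(1 − 0.403744) = −0.75 ln(0.596256)
  = −0.75 × (-0.517085) = 0.387814 substitutions/site.

0.388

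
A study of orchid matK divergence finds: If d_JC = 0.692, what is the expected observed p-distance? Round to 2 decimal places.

p = (3/4)(1 − e^(−4d/3)) = 0.75 × (1 − e^(-0.922667)) = 0.75 × (1 − 0.397458) = 0.451907.

0.45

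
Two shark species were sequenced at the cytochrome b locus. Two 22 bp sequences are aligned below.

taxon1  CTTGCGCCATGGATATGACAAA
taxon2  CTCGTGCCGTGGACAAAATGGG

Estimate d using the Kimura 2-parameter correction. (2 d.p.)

1.02

Of 22 sites, 9 differences are transitions and 1 are transversions, so P = 9/22 ≈ 0.409091 and Q = 1/22 ≈ 0.045455.
Under the Kimura two-parameter model, d = −½ ln(1 − 2P − Q) − ¼ ln(1 − 2Q).
1 − 2P − Q = 0.136363, giving −½ ln(0.136363) = 0.996217.
1 − 2Q = 0.90909, giving −¼ ln(0.90909) = 0.023828.
d = 0.996217 + 0.023828 = 1.020045.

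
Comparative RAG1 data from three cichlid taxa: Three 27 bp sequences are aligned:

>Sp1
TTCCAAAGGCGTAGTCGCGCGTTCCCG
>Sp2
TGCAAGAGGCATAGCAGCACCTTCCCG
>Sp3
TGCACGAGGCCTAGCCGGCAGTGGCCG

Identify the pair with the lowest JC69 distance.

Sp1 and Sp2

Sp1–Sp2: 8/27 differ, p = 0.296, d = 0.377.
Sp1–Sp3: 11/27 differ, p = 0.407, d = 0.588.
Sp2–Sp3: 9/27 differ, p = 0.333, d = 0.441.
The smallest distance is between Sp1 and Sp2.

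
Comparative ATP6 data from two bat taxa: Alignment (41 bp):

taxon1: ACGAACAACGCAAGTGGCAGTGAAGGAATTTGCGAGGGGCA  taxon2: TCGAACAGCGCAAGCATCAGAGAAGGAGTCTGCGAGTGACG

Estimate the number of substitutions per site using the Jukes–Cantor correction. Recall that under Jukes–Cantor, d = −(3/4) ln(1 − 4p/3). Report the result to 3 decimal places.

0.332

The sequences differ at 11 of 41 sites, so p = 11/41 ≈ 0.268293.
d = −(3/4) ln(1 − 4p/3) = −0.75 ln(1 − 0.357724) = −0.75 ln(0.642276)
  = −0.75 × (-0.442737) = 0.332053 substitutions/site.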